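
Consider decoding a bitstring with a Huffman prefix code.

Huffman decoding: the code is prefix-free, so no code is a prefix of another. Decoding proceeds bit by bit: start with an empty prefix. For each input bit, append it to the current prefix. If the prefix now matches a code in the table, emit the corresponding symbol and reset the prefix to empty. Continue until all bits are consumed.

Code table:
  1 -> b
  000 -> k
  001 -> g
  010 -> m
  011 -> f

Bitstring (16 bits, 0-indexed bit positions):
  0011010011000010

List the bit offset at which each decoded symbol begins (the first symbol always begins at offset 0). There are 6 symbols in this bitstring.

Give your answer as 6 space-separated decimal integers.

Bit 0: prefix='0' (no match yet)
Bit 1: prefix='00' (no match yet)
Bit 2: prefix='001' -> emit 'g', reset
Bit 3: prefix='1' -> emit 'b', reset
Bit 4: prefix='0' (no match yet)
Bit 5: prefix='01' (no match yet)
Bit 6: prefix='010' -> emit 'm', reset
Bit 7: prefix='0' (no match yet)
Bit 8: prefix='01' (no match yet)
Bit 9: prefix='011' -> emit 'f', reset
Bit 10: prefix='0' (no match yet)
Bit 11: prefix='00' (no match yet)
Bit 12: prefix='000' -> emit 'k', reset
Bit 13: prefix='0' (no match yet)
Bit 14: prefix='01' (no match yet)
Bit 15: prefix='010' -> emit 'm', reset

Answer: 0 3 4 7 10 13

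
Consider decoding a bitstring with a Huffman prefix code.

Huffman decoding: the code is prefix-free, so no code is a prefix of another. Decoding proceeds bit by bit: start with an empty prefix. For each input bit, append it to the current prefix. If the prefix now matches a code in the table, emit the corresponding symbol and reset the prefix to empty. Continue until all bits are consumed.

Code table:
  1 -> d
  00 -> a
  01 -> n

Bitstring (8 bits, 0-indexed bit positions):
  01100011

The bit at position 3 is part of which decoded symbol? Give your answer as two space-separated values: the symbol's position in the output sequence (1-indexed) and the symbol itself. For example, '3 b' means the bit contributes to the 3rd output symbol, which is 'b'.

Answer: 3 a

Derivation:
Bit 0: prefix='0' (no match yet)
Bit 1: prefix='01' -> emit 'n', reset
Bit 2: prefix='1' -> emit 'd', reset
Bit 3: prefix='0' (no match yet)
Bit 4: prefix='00' -> emit 'a', reset
Bit 5: prefix='0' (no match yet)
Bit 6: prefix='01' -> emit 'n', reset
Bit 7: prefix='1' -> emit 'd', reset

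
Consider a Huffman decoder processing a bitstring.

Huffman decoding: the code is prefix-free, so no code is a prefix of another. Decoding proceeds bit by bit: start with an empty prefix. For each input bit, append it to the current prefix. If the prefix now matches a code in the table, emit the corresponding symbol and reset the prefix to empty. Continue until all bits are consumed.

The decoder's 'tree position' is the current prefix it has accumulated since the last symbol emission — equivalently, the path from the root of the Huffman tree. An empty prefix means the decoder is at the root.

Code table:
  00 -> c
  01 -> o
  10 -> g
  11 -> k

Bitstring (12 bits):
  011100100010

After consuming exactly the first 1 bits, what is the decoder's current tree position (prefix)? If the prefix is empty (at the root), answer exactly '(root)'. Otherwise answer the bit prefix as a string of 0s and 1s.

Answer: 0

Derivation:
Bit 0: prefix='0' (no match yet)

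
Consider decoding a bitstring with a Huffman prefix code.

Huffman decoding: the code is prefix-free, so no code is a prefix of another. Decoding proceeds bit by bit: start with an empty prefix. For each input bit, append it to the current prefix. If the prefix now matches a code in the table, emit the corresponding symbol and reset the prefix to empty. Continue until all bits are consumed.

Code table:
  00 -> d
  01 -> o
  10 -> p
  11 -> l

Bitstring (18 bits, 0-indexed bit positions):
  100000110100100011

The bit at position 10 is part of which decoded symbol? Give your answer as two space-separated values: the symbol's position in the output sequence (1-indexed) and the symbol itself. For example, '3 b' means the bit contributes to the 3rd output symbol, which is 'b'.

Answer: 6 d

Derivation:
Bit 0: prefix='1' (no match yet)
Bit 1: prefix='10' -> emit 'p', reset
Bit 2: prefix='0' (no match yet)
Bit 3: prefix='00' -> emit 'd', reset
Bit 4: prefix='0' (no match yet)
Bit 5: prefix='00' -> emit 'd', reset
Bit 6: prefix='1' (no match yet)
Bit 7: prefix='11' -> emit 'l', reset
Bit 8: prefix='0' (no match yet)
Bit 9: prefix='01' -> emit 'o', reset
Bit 10: prefix='0' (no match yet)
Bit 11: prefix='00' -> emit 'd', reset
Bit 12: prefix='1' (no match yet)
Bit 13: prefix='10' -> emit 'p', reset
Bit 14: prefix='0' (no match yet)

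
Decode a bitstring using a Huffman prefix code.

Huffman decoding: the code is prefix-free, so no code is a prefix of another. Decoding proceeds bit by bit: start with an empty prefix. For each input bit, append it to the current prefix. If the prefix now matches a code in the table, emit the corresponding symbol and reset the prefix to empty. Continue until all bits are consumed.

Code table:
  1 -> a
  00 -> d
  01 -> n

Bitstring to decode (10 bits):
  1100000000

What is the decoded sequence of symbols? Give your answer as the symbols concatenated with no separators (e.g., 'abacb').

Bit 0: prefix='1' -> emit 'a', reset
Bit 1: prefix='1' -> emit 'a', reset
Bit 2: prefix='0' (no match yet)
Bit 3: prefix='00' -> emit 'd', reset
Bit 4: prefix='0' (no match yet)
Bit 5: prefix='00' -> emit 'd', reset
Bit 6: prefix='0' (no match yet)
Bit 7: prefix='00' -> emit 'd', reset
Bit 8: prefix='0' (no match yet)
Bit 9: prefix='00' -> emit 'd', reset

Answer: aadddd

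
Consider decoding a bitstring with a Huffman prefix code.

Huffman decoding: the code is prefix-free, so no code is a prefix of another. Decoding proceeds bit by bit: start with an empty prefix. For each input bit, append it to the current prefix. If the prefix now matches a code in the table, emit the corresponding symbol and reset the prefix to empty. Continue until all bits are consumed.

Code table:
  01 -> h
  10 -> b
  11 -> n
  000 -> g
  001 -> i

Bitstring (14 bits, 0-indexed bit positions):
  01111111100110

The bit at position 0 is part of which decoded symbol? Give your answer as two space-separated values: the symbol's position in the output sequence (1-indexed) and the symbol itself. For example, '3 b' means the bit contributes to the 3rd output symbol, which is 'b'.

Answer: 1 h

Derivation:
Bit 0: prefix='0' (no match yet)
Bit 1: prefix='01' -> emit 'h', reset
Bit 2: prefix='1' (no match yet)
Bit 3: prefix='11' -> emit 'n', reset
Bit 4: prefix='1' (no match yet)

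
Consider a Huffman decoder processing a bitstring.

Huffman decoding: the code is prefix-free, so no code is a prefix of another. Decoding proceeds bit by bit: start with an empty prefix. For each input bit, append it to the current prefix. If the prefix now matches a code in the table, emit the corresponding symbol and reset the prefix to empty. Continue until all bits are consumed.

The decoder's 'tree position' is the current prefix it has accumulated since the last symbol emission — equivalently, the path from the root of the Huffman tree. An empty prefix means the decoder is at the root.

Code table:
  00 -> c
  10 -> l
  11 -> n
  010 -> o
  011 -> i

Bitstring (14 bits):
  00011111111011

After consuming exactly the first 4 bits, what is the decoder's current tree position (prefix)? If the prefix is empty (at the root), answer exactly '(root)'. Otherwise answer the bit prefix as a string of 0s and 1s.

Answer: 01

Derivation:
Bit 0: prefix='0' (no match yet)
Bit 1: prefix='00' -> emit 'c', reset
Bit 2: prefix='0' (no match yet)
Bit 3: prefix='01' (no match yet)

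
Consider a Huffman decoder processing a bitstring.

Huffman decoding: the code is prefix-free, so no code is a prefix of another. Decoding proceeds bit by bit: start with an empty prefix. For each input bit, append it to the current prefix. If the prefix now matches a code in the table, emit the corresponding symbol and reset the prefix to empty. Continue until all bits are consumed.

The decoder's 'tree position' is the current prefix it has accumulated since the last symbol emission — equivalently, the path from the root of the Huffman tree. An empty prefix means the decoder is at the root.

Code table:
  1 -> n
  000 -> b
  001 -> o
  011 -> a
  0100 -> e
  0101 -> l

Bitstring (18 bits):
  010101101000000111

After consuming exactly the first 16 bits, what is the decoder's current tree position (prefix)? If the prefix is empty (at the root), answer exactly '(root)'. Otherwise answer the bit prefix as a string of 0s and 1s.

Bit 0: prefix='0' (no match yet)
Bit 1: prefix='01' (no match yet)
Bit 2: prefix='010' (no match yet)
Bit 3: prefix='0101' -> emit 'l', reset
Bit 4: prefix='0' (no match yet)
Bit 5: prefix='01' (no match yet)
Bit 6: prefix='011' -> emit 'a', reset
Bit 7: prefix='0' (no match yet)
Bit 8: prefix='01' (no match yet)
Bit 9: prefix='010' (no match yet)
Bit 10: prefix='0100' -> emit 'e', reset
Bit 11: prefix='0' (no match yet)
Bit 12: prefix='00' (no match yet)
Bit 13: prefix='000' -> emit 'b', reset
Bit 14: prefix='0' (no match yet)
Bit 15: prefix='01' (no match yet)

Answer: 01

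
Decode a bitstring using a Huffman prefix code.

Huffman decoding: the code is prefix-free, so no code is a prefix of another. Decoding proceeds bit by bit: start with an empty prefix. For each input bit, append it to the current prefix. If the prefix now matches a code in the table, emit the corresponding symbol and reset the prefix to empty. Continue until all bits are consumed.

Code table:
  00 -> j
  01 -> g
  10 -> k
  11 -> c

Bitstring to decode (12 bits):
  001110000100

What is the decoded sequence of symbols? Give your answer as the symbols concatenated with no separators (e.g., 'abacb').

Bit 0: prefix='0' (no match yet)
Bit 1: prefix='00' -> emit 'j', reset
Bit 2: prefix='1' (no match yet)
Bit 3: prefix='11' -> emit 'c', reset
Bit 4: prefix='1' (no match yet)
Bit 5: prefix='10' -> emit 'k', reset
Bit 6: prefix='0' (no match yet)
Bit 7: prefix='00' -> emit 'j', reset
Bit 8: prefix='0' (no match yet)
Bit 9: prefix='01' -> emit 'g', reset
Bit 10: prefix='0' (no match yet)
Bit 11: prefix='00' -> emit 'j', reset

Answer: jckjgj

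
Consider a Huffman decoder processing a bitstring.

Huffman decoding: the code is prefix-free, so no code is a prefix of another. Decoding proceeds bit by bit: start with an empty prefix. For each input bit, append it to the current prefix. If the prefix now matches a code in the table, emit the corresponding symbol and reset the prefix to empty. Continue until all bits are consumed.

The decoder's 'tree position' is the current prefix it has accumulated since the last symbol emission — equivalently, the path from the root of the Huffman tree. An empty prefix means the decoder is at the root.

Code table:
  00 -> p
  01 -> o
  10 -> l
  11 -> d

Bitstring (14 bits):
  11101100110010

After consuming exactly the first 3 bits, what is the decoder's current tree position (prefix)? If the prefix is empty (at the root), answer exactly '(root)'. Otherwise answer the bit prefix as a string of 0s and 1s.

Answer: 1

Derivation:
Bit 0: prefix='1' (no match yet)
Bit 1: prefix='11' -> emit 'd', reset
Bit 2: prefix='1' (no match yet)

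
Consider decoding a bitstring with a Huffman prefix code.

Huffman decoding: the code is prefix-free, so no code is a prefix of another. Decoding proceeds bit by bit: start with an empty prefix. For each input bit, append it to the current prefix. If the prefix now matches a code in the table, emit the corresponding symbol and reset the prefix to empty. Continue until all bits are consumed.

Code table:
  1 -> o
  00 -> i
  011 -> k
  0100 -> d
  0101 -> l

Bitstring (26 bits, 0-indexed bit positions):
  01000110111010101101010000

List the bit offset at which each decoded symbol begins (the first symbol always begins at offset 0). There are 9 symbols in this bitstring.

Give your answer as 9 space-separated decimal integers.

Answer: 0 4 7 10 11 15 18 22 24

Derivation:
Bit 0: prefix='0' (no match yet)
Bit 1: prefix='01' (no match yet)
Bit 2: prefix='010' (no match yet)
Bit 3: prefix='0100' -> emit 'd', reset
Bit 4: prefix='0' (no match yet)
Bit 5: prefix='01' (no match yet)
Bit 6: prefix='011' -> emit 'k', reset
Bit 7: prefix='0' (no match yet)
Bit 8: prefix='01' (no match yet)
Bit 9: prefix='011' -> emit 'k', reset
Bit 10: prefix='1' -> emit 'o', reset
Bit 11: prefix='0' (no match yet)
Bit 12: prefix='01' (no match yet)
Bit 13: prefix='010' (no match yet)
Bit 14: prefix='0101' -> emit 'l', reset
Bit 15: prefix='0' (no match yet)
Bit 16: prefix='01' (no match yet)
Bit 17: prefix='011' -> emit 'k', reset
Bit 18: prefix='0' (no match yet)
Bit 19: prefix='01' (no match yet)
Bit 20: prefix='010' (no match yet)
Bit 21: prefix='0101' -> emit 'l', reset
Bit 22: prefix='0' (no match yet)
Bit 23: prefix='00' -> emit 'i', reset
Bit 24: prefix='0' (no match yet)
Bit 25: prefix='00' -> emit 'i', reset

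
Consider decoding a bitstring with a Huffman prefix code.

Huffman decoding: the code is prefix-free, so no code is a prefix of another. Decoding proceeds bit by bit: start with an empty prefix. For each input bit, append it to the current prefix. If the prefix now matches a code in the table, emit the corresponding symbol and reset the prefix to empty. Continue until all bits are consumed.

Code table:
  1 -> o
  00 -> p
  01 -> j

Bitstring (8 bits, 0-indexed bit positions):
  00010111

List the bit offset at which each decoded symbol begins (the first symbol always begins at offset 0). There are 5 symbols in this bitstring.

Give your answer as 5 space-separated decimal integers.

Bit 0: prefix='0' (no match yet)
Bit 1: prefix='00' -> emit 'p', reset
Bit 2: prefix='0' (no match yet)
Bit 3: prefix='01' -> emit 'j', reset
Bit 4: prefix='0' (no match yet)
Bit 5: prefix='01' -> emit 'j', reset
Bit 6: prefix='1' -> emit 'o', reset
Bit 7: prefix='1' -> emit 'o', reset

Answer: 0 2 4 6 7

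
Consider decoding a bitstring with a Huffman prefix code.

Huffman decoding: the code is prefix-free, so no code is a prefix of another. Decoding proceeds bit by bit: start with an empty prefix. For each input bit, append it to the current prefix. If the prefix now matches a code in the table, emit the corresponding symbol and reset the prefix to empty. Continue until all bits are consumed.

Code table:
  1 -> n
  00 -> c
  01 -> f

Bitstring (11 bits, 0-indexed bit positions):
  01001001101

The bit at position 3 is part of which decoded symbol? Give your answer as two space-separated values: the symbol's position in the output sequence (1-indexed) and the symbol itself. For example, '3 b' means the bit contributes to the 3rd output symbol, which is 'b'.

Answer: 2 c

Derivation:
Bit 0: prefix='0' (no match yet)
Bit 1: prefix='01' -> emit 'f', reset
Bit 2: prefix='0' (no match yet)
Bit 3: prefix='00' -> emit 'c', reset
Bit 4: prefix='1' -> emit 'n', reset
Bit 5: prefix='0' (no match yet)
Bit 6: prefix='00' -> emit 'c', reset
Bit 7: prefix='1' -> emit 'n', reset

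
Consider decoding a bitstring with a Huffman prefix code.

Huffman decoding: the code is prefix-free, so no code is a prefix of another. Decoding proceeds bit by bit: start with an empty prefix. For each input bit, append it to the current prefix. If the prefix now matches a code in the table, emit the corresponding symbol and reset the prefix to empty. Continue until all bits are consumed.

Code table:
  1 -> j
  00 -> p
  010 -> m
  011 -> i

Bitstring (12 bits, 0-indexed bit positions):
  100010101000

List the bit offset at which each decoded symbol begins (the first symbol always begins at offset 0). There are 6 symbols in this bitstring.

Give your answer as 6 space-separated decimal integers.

Answer: 0 1 3 6 7 10

Derivation:
Bit 0: prefix='1' -> emit 'j', reset
Bit 1: prefix='0' (no match yet)
Bit 2: prefix='00' -> emit 'p', reset
Bit 3: prefix='0' (no match yet)
Bit 4: prefix='01' (no match yet)
Bit 5: prefix='010' -> emit 'm', reset
Bit 6: prefix='1' -> emit 'j', reset
Bit 7: prefix='0' (no match yet)
Bit 8: prefix='01' (no match yet)
Bit 9: prefix='010' -> emit 'm', reset
Bit 10: prefix='0' (no match yet)
Bit 11: prefix='00' -> emit 'p', reset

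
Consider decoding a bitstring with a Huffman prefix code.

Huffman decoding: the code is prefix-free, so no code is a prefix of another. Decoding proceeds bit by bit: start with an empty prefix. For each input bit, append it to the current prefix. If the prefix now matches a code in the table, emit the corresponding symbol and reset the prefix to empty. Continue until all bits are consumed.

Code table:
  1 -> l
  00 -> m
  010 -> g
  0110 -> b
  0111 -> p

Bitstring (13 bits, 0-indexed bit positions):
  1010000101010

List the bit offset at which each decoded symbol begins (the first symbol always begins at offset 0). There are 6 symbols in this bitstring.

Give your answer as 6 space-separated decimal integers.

Answer: 0 1 4 6 9 10

Derivation:
Bit 0: prefix='1' -> emit 'l', reset
Bit 1: prefix='0' (no match yet)
Bit 2: prefix='01' (no match yet)
Bit 3: prefix='010' -> emit 'g', reset
Bit 4: prefix='0' (no match yet)
Bit 5: prefix='00' -> emit 'm', reset
Bit 6: prefix='0' (no match yet)
Bit 7: prefix='01' (no match yet)
Bit 8: prefix='010' -> emit 'g', reset
Bit 9: prefix='1' -> emit 'l', reset
Bit 10: prefix='0' (no match yet)
Bit 11: prefix='01' (no match yet)
Bit 12: prefix='010' -> emit 'g', reset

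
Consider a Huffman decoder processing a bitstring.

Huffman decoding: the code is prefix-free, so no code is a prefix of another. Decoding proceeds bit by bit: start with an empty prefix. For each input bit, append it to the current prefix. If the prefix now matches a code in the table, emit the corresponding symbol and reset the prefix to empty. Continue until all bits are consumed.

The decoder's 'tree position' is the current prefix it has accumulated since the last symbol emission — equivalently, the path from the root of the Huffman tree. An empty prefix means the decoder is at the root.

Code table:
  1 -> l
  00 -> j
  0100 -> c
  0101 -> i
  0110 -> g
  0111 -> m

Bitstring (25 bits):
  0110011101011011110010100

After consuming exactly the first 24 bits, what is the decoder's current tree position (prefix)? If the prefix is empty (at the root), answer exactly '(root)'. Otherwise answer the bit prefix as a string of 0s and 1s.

Bit 0: prefix='0' (no match yet)
Bit 1: prefix='01' (no match yet)
Bit 2: prefix='011' (no match yet)
Bit 3: prefix='0110' -> emit 'g', reset
Bit 4: prefix='0' (no match yet)
Bit 5: prefix='01' (no match yet)
Bit 6: prefix='011' (no match yet)
Bit 7: prefix='0111' -> emit 'm', reset
Bit 8: prefix='0' (no match yet)
Bit 9: prefix='01' (no match yet)
Bit 10: prefix='010' (no match yet)
Bit 11: prefix='0101' -> emit 'i', reset
Bit 12: prefix='1' -> emit 'l', reset
Bit 13: prefix='0' (no match yet)
Bit 14: prefix='01' (no match yet)
Bit 15: prefix='011' (no match yet)
Bit 16: prefix='0111' -> emit 'm', reset
Bit 17: prefix='1' -> emit 'l', reset
Bit 18: prefix='0' (no match yet)
Bit 19: prefix='00' -> emit 'j', reset
Bit 20: prefix='1' -> emit 'l', reset
Bit 21: prefix='0' (no match yet)
Bit 22: prefix='01' (no match yet)
Bit 23: prefix='010' (no match yet)

Answer: 010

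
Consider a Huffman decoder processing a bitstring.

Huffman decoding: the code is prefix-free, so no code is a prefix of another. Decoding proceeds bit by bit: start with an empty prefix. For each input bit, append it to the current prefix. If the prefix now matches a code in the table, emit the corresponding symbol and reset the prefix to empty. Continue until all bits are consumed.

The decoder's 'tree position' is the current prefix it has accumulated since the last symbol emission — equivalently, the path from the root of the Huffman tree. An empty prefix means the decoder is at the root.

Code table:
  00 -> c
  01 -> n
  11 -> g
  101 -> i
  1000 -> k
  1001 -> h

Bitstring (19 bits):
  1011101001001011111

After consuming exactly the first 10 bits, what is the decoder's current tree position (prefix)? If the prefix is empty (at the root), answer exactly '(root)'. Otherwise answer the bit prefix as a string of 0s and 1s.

Answer: 1

Derivation:
Bit 0: prefix='1' (no match yet)
Bit 1: prefix='10' (no match yet)
Bit 2: prefix='101' -> emit 'i', reset
Bit 3: prefix='1' (no match yet)
Bit 4: prefix='11' -> emit 'g', reset
Bit 5: prefix='0' (no match yet)
Bit 6: prefix='01' -> emit 'n', reset
Bit 7: prefix='0' (no match yet)
Bit 8: prefix='00' -> emit 'c', reset
Bit 9: prefix='1' (no match yet)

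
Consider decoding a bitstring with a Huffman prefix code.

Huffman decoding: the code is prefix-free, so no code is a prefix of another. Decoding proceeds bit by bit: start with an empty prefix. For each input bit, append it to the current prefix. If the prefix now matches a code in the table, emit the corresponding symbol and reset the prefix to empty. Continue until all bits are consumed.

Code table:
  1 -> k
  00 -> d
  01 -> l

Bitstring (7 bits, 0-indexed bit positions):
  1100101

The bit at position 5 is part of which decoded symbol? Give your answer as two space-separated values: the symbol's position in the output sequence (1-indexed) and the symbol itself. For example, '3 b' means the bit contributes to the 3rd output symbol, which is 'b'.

Bit 0: prefix='1' -> emit 'k', reset
Bit 1: prefix='1' -> emit 'k', reset
Bit 2: prefix='0' (no match yet)
Bit 3: prefix='00' -> emit 'd', reset
Bit 4: prefix='1' -> emit 'k', reset
Bit 5: prefix='0' (no match yet)
Bit 6: prefix='01' -> emit 'l', reset

Answer: 5 l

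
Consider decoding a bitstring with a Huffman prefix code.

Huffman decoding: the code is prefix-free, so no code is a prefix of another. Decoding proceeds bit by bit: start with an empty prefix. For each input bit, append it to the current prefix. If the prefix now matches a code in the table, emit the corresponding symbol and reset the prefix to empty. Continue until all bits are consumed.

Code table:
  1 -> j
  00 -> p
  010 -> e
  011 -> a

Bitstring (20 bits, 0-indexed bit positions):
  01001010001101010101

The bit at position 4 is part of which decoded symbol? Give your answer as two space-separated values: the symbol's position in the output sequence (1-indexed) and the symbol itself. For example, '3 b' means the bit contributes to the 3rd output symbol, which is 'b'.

Bit 0: prefix='0' (no match yet)
Bit 1: prefix='01' (no match yet)
Bit 2: prefix='010' -> emit 'e', reset
Bit 3: prefix='0' (no match yet)
Bit 4: prefix='01' (no match yet)
Bit 5: prefix='010' -> emit 'e', reset
Bit 6: prefix='1' -> emit 'j', reset
Bit 7: prefix='0' (no match yet)
Bit 8: prefix='00' -> emit 'p', reset

Answer: 2 e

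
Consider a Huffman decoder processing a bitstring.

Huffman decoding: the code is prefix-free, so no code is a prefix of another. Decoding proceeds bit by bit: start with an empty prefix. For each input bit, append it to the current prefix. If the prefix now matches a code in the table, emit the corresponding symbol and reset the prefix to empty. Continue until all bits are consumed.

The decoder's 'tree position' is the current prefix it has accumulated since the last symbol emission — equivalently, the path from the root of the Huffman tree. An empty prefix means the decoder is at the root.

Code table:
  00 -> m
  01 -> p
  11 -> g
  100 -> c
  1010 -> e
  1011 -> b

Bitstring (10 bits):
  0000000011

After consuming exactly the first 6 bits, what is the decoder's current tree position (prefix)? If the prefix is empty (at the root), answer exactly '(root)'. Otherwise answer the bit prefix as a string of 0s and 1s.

Answer: (root)

Derivation:
Bit 0: prefix='0' (no match yet)
Bit 1: prefix='00' -> emit 'm', reset
Bit 2: prefix='0' (no match yet)
Bit 3: prefix='00' -> emit 'm', reset
Bit 4: prefix='0' (no match yet)
Bit 5: prefix='00' -> emit 'm', reset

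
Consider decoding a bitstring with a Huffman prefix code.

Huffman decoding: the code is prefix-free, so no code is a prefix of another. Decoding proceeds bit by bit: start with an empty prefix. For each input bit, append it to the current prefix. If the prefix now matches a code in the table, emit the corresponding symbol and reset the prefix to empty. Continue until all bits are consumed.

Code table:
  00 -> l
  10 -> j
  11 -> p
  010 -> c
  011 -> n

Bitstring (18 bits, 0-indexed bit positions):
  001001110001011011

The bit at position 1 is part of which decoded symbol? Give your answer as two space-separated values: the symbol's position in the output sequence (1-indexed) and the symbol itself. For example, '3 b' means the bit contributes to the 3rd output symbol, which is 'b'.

Bit 0: prefix='0' (no match yet)
Bit 1: prefix='00' -> emit 'l', reset
Bit 2: prefix='1' (no match yet)
Bit 3: prefix='10' -> emit 'j', reset
Bit 4: prefix='0' (no match yet)
Bit 5: prefix='01' (no match yet)

Answer: 1 l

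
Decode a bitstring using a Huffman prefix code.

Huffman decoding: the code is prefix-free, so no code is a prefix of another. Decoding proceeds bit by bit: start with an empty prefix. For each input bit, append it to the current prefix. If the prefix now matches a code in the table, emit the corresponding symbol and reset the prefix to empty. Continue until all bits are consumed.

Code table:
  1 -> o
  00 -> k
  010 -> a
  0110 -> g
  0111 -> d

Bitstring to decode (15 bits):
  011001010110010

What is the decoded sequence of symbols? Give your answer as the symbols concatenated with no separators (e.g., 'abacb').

Bit 0: prefix='0' (no match yet)
Bit 1: prefix='01' (no match yet)
Bit 2: prefix='011' (no match yet)
Bit 3: prefix='0110' -> emit 'g', reset
Bit 4: prefix='0' (no match yet)
Bit 5: prefix='01' (no match yet)
Bit 6: prefix='010' -> emit 'a', reset
Bit 7: prefix='1' -> emit 'o', reset
Bit 8: prefix='0' (no match yet)
Bit 9: prefix='01' (no match yet)
Bit 10: prefix='011' (no match yet)
Bit 11: prefix='0110' -> emit 'g', reset
Bit 12: prefix='0' (no match yet)
Bit 13: prefix='01' (no match yet)
Bit 14: prefix='010' -> emit 'a', reset

Answer: gaoga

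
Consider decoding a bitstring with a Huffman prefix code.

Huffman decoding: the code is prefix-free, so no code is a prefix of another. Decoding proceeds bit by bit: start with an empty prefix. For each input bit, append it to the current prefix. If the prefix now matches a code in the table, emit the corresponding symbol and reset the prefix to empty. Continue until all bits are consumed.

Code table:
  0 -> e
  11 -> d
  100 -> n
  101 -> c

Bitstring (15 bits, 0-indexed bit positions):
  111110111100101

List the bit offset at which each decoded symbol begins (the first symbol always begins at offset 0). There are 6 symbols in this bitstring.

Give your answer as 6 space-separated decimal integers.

Bit 0: prefix='1' (no match yet)
Bit 1: prefix='11' -> emit 'd', reset
Bit 2: prefix='1' (no match yet)
Bit 3: prefix='11' -> emit 'd', reset
Bit 4: prefix='1' (no match yet)
Bit 5: prefix='10' (no match yet)
Bit 6: prefix='101' -> emit 'c', reset
Bit 7: prefix='1' (no match yet)
Bit 8: prefix='11' -> emit 'd', reset
Bit 9: prefix='1' (no match yet)
Bit 10: prefix='10' (no match yet)
Bit 11: prefix='100' -> emit 'n', reset
Bit 12: prefix='1' (no match yet)
Bit 13: prefix='10' (no match yet)
Bit 14: prefix='101' -> emit 'c', reset

Answer: 0 2 4 7 9 12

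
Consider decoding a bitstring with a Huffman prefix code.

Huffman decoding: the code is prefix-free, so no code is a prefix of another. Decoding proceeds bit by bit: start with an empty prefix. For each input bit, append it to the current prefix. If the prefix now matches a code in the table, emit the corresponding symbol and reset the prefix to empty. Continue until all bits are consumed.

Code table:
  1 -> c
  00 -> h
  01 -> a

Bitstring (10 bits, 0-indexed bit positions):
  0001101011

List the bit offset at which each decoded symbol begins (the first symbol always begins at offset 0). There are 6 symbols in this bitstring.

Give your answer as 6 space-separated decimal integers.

Answer: 0 2 4 5 7 9

Derivation:
Bit 0: prefix='0' (no match yet)
Bit 1: prefix='00' -> emit 'h', reset
Bit 2: prefix='0' (no match yet)
Bit 3: prefix='01' -> emit 'a', reset
Bit 4: prefix='1' -> emit 'c', reset
Bit 5: prefix='0' (no match yet)
Bit 6: prefix='01' -> emit 'a', reset
Bit 7: prefix='0' (no match yet)
Bit 8: prefix='01' -> emit 'a', reset
Bit 9: prefix='1' -> emit 'c', reset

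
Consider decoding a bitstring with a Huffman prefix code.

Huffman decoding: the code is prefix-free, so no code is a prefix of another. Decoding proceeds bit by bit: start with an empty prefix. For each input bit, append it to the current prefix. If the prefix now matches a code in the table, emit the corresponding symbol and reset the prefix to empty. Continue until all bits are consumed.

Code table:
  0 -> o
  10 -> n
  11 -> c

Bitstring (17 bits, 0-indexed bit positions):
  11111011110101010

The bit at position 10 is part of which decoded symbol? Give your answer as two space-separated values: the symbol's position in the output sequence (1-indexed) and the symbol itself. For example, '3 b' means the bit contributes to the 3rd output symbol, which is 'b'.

Answer: 6 o

Derivation:
Bit 0: prefix='1' (no match yet)
Bit 1: prefix='11' -> emit 'c', reset
Bit 2: prefix='1' (no match yet)
Bit 3: prefix='11' -> emit 'c', reset
Bit 4: prefix='1' (no match yet)
Bit 5: prefix='10' -> emit 'n', reset
Bit 6: prefix='1' (no match yet)
Bit 7: prefix='11' -> emit 'c', reset
Bit 8: prefix='1' (no match yet)
Bit 9: prefix='11' -> emit 'c', reset
Bit 10: prefix='0' -> emit 'o', reset
Bit 11: prefix='1' (no match yet)
Bit 12: prefix='10' -> emit 'n', reset
Bit 13: prefix='1' (no match yet)
Bit 14: prefix='10' -> emit 'n', reset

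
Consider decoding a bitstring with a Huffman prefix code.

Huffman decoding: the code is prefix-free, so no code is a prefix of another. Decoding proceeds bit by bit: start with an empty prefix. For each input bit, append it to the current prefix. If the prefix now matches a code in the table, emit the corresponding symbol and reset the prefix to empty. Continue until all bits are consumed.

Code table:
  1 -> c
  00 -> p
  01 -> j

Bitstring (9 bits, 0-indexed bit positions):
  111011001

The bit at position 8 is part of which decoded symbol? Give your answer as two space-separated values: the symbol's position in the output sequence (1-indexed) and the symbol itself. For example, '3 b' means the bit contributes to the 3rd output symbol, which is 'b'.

Answer: 7 c

Derivation:
Bit 0: prefix='1' -> emit 'c', reset
Bit 1: prefix='1' -> emit 'c', reset
Bit 2: prefix='1' -> emit 'c', reset
Bit 3: prefix='0' (no match yet)
Bit 4: prefix='01' -> emit 'j', reset
Bit 5: prefix='1' -> emit 'c', reset
Bit 6: prefix='0' (no match yet)
Bit 7: prefix='00' -> emit 'p', reset
Bit 8: prefix='1' -> emit 'c', reset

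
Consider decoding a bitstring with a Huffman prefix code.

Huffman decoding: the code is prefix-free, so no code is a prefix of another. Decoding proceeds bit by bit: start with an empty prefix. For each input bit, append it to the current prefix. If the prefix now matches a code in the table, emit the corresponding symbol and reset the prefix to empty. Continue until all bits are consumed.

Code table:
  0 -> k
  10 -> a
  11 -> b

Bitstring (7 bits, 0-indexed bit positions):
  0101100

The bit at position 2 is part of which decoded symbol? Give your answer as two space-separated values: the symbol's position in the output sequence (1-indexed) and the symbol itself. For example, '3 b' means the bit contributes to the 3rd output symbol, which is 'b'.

Answer: 2 a

Derivation:
Bit 0: prefix='0' -> emit 'k', reset
Bit 1: prefix='1' (no match yet)
Bit 2: prefix='10' -> emit 'a', reset
Bit 3: prefix='1' (no match yet)
Bit 4: prefix='11' -> emit 'b', reset
Bit 5: prefix='0' -> emit 'k', reset
Bit 6: prefix='0' -> emit 'k', reset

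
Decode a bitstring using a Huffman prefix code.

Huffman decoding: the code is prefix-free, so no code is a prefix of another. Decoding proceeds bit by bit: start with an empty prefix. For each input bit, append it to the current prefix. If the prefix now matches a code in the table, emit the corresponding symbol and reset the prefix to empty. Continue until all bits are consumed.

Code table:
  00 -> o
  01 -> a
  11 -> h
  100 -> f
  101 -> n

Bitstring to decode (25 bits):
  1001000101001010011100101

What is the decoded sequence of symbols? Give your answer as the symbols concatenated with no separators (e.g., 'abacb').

Bit 0: prefix='1' (no match yet)
Bit 1: prefix='10' (no match yet)
Bit 2: prefix='100' -> emit 'f', reset
Bit 3: prefix='1' (no match yet)
Bit 4: prefix='10' (no match yet)
Bit 5: prefix='100' -> emit 'f', reset
Bit 6: prefix='0' (no match yet)
Bit 7: prefix='01' -> emit 'a', reset
Bit 8: prefix='0' (no match yet)
Bit 9: prefix='01' -> emit 'a', reset
Bit 10: prefix='0' (no match yet)
Bit 11: prefix='00' -> emit 'o', reset
Bit 12: prefix='1' (no match yet)
Bit 13: prefix='10' (no match yet)
Bit 14: prefix='101' -> emit 'n', reset
Bit 15: prefix='0' (no match yet)
Bit 16: prefix='00' -> emit 'o', reset
Bit 17: prefix='1' (no match yet)
Bit 18: prefix='11' -> emit 'h', reset
Bit 19: prefix='1' (no match yet)
Bit 20: prefix='10' (no match yet)
Bit 21: prefix='100' -> emit 'f', reset
Bit 22: prefix='1' (no match yet)
Bit 23: prefix='10' (no match yet)
Bit 24: prefix='101' -> emit 'n', reset

Answer: ffaaonohfn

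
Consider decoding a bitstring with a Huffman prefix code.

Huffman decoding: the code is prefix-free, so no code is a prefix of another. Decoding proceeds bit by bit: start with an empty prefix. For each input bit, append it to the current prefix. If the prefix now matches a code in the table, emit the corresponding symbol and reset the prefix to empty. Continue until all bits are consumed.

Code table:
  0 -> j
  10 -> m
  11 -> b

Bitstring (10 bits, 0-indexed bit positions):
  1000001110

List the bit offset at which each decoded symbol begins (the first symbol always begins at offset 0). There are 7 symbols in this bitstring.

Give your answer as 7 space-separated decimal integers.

Bit 0: prefix='1' (no match yet)
Bit 1: prefix='10' -> emit 'm', reset
Bit 2: prefix='0' -> emit 'j', reset
Bit 3: prefix='0' -> emit 'j', reset
Bit 4: prefix='0' -> emit 'j', reset
Bit 5: prefix='0' -> emit 'j', reset
Bit 6: prefix='1' (no match yet)
Bit 7: prefix='11' -> emit 'b', reset
Bit 8: prefix='1' (no match yet)
Bit 9: prefix='10' -> emit 'm', reset

Answer: 0 2 3 4 5 6 8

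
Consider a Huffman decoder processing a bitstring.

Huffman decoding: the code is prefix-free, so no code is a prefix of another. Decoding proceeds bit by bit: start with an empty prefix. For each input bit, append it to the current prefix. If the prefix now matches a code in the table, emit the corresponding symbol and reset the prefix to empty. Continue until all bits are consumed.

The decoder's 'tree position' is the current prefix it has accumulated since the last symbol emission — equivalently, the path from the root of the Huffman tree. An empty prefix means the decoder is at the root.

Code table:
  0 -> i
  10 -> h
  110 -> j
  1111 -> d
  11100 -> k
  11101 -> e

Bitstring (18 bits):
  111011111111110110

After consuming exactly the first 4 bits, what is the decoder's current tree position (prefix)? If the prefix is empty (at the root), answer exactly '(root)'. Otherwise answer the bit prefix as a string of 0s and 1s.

Bit 0: prefix='1' (no match yet)
Bit 1: prefix='11' (no match yet)
Bit 2: prefix='111' (no match yet)
Bit 3: prefix='1110' (no match yet)

Answer: 1110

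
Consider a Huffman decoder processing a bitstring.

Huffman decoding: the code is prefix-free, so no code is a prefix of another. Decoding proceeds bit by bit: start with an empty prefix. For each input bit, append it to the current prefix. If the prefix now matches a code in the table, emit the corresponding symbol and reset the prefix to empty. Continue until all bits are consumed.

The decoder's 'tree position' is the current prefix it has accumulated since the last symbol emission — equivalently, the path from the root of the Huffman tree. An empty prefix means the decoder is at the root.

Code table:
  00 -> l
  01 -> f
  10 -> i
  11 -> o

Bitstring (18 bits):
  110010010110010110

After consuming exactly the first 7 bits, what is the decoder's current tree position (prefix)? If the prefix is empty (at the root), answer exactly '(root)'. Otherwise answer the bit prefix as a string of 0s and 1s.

Bit 0: prefix='1' (no match yet)
Bit 1: prefix='11' -> emit 'o', reset
Bit 2: prefix='0' (no match yet)
Bit 3: prefix='00' -> emit 'l', reset
Bit 4: prefix='1' (no match yet)
Bit 5: prefix='10' -> emit 'i', reset
Bit 6: prefix='0' (no match yet)

Answer: 0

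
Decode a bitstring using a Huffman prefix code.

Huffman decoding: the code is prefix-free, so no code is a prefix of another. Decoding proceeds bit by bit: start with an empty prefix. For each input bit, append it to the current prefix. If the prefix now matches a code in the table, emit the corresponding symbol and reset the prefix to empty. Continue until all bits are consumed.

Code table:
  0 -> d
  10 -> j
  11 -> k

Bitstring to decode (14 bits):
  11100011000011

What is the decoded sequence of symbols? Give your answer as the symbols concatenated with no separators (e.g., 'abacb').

Bit 0: prefix='1' (no match yet)
Bit 1: prefix='11' -> emit 'k', reset
Bit 2: prefix='1' (no match yet)
Bit 3: prefix='10' -> emit 'j', reset
Bit 4: prefix='0' -> emit 'd', reset
Bit 5: prefix='0' -> emit 'd', reset
Bit 6: prefix='1' (no match yet)
Bit 7: prefix='11' -> emit 'k', reset
Bit 8: prefix='0' -> emit 'd', reset
Bit 9: prefix='0' -> emit 'd', reset
Bit 10: prefix='0' -> emit 'd', reset
Bit 11: prefix='0' -> emit 'd', reset
Bit 12: prefix='1' (no match yet)
Bit 13: prefix='11' -> emit 'k', reset

Answer: kjddkddddk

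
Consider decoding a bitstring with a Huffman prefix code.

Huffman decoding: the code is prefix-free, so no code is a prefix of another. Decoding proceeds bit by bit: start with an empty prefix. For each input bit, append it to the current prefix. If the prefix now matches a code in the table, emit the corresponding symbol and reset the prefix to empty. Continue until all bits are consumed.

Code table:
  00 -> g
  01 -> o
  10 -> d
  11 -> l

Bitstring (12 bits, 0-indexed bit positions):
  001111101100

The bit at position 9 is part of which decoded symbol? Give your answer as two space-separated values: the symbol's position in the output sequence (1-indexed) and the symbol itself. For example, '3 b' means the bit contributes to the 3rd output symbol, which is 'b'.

Answer: 5 l

Derivation:
Bit 0: prefix='0' (no match yet)
Bit 1: prefix='00' -> emit 'g', reset
Bit 2: prefix='1' (no match yet)
Bit 3: prefix='11' -> emit 'l', reset
Bit 4: prefix='1' (no match yet)
Bit 5: prefix='11' -> emit 'l', reset
Bit 6: prefix='1' (no match yet)
Bit 7: prefix='10' -> emit 'd', reset
Bit 8: prefix='1' (no match yet)
Bit 9: prefix='11' -> emit 'l', reset
Bit 10: prefix='0' (no match yet)
Bit 11: prefix='00' -> emit 'g', reset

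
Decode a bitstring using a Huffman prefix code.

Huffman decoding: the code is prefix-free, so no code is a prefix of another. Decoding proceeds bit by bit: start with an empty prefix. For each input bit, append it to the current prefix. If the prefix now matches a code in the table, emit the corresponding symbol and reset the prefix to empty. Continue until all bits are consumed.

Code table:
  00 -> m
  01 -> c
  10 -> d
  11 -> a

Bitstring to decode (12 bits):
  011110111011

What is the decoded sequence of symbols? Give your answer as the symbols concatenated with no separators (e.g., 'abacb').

Answer: cadada

Derivation:
Bit 0: prefix='0' (no match yet)
Bit 1: prefix='01' -> emit 'c', reset
Bit 2: prefix='1' (no match yet)
Bit 3: prefix='11' -> emit 'a', reset
Bit 4: prefix='1' (no match yet)
Bit 5: prefix='10' -> emit 'd', reset
Bit 6: prefix='1' (no match yet)
Bit 7: prefix='11' -> emit 'a', reset
Bit 8: prefix='1' (no match yet)
Bit 9: prefix='10' -> emit 'd', reset
Bit 10: prefix='1' (no match yet)
Bit 11: prefix='11' -> emit 'a', reset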